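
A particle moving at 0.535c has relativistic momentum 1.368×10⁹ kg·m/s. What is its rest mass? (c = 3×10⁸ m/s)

γ = 1/√(1 - 0.535²) = 1.1836
v = 0.535 × 3×10⁸ = 1.605×10⁸ m/s
m = p/(γv) = 1.368×10⁹/(1.1836 × 1.605×10⁸) = 7.201 kg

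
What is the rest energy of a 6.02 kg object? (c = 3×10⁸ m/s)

c² = (3×10⁸)² = 9.000×10¹⁶ m²/s²
E₀ = mc² = 6.02 × 9.000×10¹⁶ = 5.418×10¹⁷ J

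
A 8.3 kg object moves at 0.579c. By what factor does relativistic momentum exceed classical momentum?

p_rel = γmv, p_class = mv
Ratio = γ = 1/√(1 - 0.579²) = 1.227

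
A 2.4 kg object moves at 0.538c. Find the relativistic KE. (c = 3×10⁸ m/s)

γ = 1/√(1 - 0.538²) = 1.1863
γ - 1 = 0.1863
KE = (γ-1)mc² = 0.1863 × 2.4 × (3×10⁸)² = 4.024×10¹⁶ J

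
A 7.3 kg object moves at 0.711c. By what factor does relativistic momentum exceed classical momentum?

p_rel = γmv, p_class = mv
Ratio = γ = 1/√(1 - 0.711²) = 1.422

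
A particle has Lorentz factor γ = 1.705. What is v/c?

From γ = 1/√(1 - v²/c²):
1/γ² = 1/1.705² = 0.3440
v²/c² = 1 - 0.3440 = 0.6560
v/c = √(0.6560) = 0.8099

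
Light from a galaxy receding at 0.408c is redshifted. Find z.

β = 0.408
(1+β)/(1-β) = 1.408/0.592 = 2.3784
√(2.3784) = 1.5422
z = 1.5422 - 1 = 0.5422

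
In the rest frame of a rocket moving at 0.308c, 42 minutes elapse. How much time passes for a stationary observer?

Proper time Δt₀ = 42 minutes
γ = 1/√(1 - 0.308²) = 1.0511
Δt = γΔt₀ = 1.0511 × 42 = 44.15 minutes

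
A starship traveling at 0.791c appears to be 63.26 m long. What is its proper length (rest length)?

Contracted length L = 63.26 m
γ = 1/√(1 - 0.791²) = 1.634
L₀ = γL = 1.634 × 63.26 = 103.4 m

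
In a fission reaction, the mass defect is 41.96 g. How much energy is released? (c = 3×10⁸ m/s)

Convert mass defect: Δm = 41.96 g = 0.04196 kg
E = Δm·c² = 0.04196 × (3×10⁸)²
= 0.04196 × 9×10¹⁶ = 3.776×10¹⁵ J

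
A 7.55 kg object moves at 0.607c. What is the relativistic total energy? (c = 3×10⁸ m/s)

γ = 1/√(1 - 0.607²) = 1.2583
mc² = 7.55 × (3×10⁸)² = 6.795×10¹⁷ J
E = γmc² = 1.2583 × 6.795×10¹⁷ = 8.550×10¹⁷ J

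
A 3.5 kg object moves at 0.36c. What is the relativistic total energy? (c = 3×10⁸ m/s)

γ = 1/√(1 - 0.36²) = 1.0719
mc² = 3.5 × (3×10⁸)² = 3.150×10¹⁷ J
E = γmc² = 1.0719 × 3.150×10¹⁷ = 3.376×10¹⁷ J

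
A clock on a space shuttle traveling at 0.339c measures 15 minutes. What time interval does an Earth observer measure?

Proper time Δt₀ = 15 minutes
γ = 1/√(1 - 0.339²) = 1.0629
Δt = γΔt₀ = 1.0629 × 15 = 15.94 minutes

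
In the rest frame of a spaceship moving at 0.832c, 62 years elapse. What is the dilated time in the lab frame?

Proper time Δt₀ = 62 years
γ = 1/√(1 - 0.832²) = 1.803
Δt = γΔt₀ = 1.803 × 62 = 111.8 years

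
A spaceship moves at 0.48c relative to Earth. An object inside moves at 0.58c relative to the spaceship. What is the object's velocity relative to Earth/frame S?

u = (u' + v)/(1 + u'v/c²)
Numerator: 0.58 + 0.48 = 1.06
Denominator: 1 + 0.2784 = 1.2784
u = 1.06/1.2784 = 0.8292c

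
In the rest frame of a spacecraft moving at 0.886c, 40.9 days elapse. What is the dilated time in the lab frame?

Proper time Δt₀ = 40.9 days
γ = 1/√(1 - 0.886²) = 2.15664
Δt = γΔt₀ = 2.15664 × 40.9 = 88.21 days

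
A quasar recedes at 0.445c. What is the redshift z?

β = 0.445
(1+β)/(1-β) = 1.445/0.555 = 2.6036
√(2.6036) = 1.6136
z = 1.6136 - 1 = 0.6136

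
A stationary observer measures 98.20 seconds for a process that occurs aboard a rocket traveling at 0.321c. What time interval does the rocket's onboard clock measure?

Dilated time Δt = 98.20 seconds
γ = 1/√(1 - 0.321²) = 1.0559
Δt₀ = Δt/γ = 98.20/1.0559 = 93.00 seconds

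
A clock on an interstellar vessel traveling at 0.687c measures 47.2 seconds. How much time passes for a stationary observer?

Proper time Δt₀ = 47.2 seconds
γ = 1/√(1 - 0.687²) = 1.376
Δt = γΔt₀ = 1.376 × 47.2 = 64.95 seconds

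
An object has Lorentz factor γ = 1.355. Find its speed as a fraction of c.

From γ = 1/√(1 - v²/c²):
1/γ² = 1/1.355² = 0.5447
v²/c² = 1 - 0.5447 = 0.4553
v/c = √(0.4553) = 0.6748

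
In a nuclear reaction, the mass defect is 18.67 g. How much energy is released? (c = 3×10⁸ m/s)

Convert mass defect: Δm = 18.67 g = 0.01867 kg
E = Δm·c² = 0.01867 × (3×10⁸)²
= 0.01867 × 9×10¹⁶ = 1.680×10¹⁵ J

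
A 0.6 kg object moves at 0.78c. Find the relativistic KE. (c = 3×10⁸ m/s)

γ = 1/√(1 - 0.78²) = 1.598
γ - 1 = 0.5980
KE = (γ-1)mc² = 0.5980 × 0.6 × (3×10⁸)² = 3.229×10¹⁶ J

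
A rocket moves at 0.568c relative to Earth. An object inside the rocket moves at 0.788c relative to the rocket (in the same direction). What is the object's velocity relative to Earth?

u = (u' + v)/(1 + u'v/c²)
Numerator: 0.788 + 0.568 = 1.356
Denominator: 1 + 0.447584 = 1.447584
u = 1.356/1.447584 = 0.9367c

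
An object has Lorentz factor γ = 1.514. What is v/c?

From γ = 1/√(1 - v²/c²):
1/γ² = 1/1.514² = 0.4363
v²/c² = 1 - 0.4363 = 0.5637
v/c = √(0.5637) = 0.7508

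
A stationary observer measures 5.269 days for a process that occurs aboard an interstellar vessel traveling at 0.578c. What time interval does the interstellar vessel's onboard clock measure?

Dilated time Δt = 5.269 days
γ = 1/√(1 - 0.578²) = 1.2254
Δt₀ = Δt/γ = 5.269/1.2254 = 4.300 days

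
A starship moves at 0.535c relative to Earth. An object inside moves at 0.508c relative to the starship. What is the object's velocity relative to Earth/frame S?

u = (u' + v)/(1 + u'v/c²)
Numerator: 0.508 + 0.535 = 1.043
Denominator: 1 + 0.27178 = 1.27178
u = 1.043/1.27178 = 0.8201c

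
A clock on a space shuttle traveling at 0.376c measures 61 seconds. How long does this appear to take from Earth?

Proper time Δt₀ = 61 seconds
γ = 1/√(1 - 0.376²) = 1.0792
Δt = γΔt₀ = 1.0792 × 61 = 65.83 seconds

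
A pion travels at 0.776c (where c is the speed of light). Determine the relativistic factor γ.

v/c = 0.776, so (v/c)² = 0.602176
1 - (v/c)² = 0.397824
γ = 1/√(0.397824) = 1.585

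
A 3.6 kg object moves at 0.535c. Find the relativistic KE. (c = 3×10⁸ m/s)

γ = 1/√(1 - 0.535²) = 1.18364
γ - 1 = 0.18364
KE = (γ-1)mc² = 0.18364 × 3.6 × (3×10⁸)² = 5.950×10¹⁶ J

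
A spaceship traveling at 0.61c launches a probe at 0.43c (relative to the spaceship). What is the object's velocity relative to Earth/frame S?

u = (u' + v)/(1 + u'v/c²)
Numerator: 0.43 + 0.61 = 1.04
Denominator: 1 + 0.2623 = 1.2623
u = 1.04/1.2623 = 0.8239c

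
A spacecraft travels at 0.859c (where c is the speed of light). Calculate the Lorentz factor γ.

v/c = 0.859, so (v/c)² = 0.737881
1 - (v/c)² = 0.262119
γ = 1/√(0.262119) = 1.953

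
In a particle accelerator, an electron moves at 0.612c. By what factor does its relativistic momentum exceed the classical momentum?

p_rel = γmv, p_class = mv
Ratio = γ = 1/√(1 - 0.612²)
= 1/√(0.625456) = 1.264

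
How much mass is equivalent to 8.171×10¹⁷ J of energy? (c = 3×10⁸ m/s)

From E = mc², we get m = E/c²
c² = (3×10⁸)² = 9×10¹⁶ m²/s²
m = 8.171×10¹⁷ / 9×10¹⁶ = 9.079 kg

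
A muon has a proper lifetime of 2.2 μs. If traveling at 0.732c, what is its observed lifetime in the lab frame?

Proper lifetime τ₀ = 2.2 μs
γ = 1/√(1 - 0.732²) = 1.4678
τ = γτ₀ = 1.4678 × 2.2 μs = 3.229 μs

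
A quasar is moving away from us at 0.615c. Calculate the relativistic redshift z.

β = 0.615
(1+β)/(1-β) = 1.615/0.385 = 4.195
√(4.195) = 2.048
z = 2.048 - 1 = 1.048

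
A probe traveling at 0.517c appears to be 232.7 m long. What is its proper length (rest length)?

Contracted length L = 232.7 m
γ = 1/√(1 - 0.517²) = 1.168244
L₀ = γL = 1.168244 × 232.7 = 271.9 m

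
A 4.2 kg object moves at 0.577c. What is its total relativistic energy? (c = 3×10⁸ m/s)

γ = 1/√(1 - 0.577²) = 1.2244
mc² = 4.2 × (3×10⁸)² = 3.780×10¹⁷ J
E = γmc² = 1.2244 × 3.780×10¹⁷ = 4.628×10¹⁷ J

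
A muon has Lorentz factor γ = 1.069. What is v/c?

From γ = 1/√(1 - v²/c²):
1/γ² = 1/1.069² = 0.8751
v²/c² = 1 - 0.8751 = 0.1249
v/c = √(0.1249) = 0.3534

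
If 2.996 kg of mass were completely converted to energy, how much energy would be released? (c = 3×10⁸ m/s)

Using E = mc²:
c² = (3×10⁸)² = 9×10¹⁶ m²/s²
E = 2.996 × 9×10¹⁶ = 2.696×10¹⁷ J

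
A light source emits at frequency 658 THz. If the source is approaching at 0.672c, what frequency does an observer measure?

β = v/c = 0.672
(1+β)/(1-β) = 1.672/0.328 = 5.098
Doppler factor = √(5.098) = 2.258
f_obs = 658 × 2.258 = 1486 THz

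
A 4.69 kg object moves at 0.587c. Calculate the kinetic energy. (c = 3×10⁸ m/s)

γ = 1/√(1 - 0.587²) = 1.2352
γ - 1 = 0.2352
KE = (γ-1)mc² = 0.2352 × 4.69 × (3×10⁸)² = 9.928×10¹⁶ J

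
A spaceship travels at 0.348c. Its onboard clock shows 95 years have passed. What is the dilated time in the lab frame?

Proper time Δt₀ = 95 years
γ = 1/√(1 - 0.348²) = 1.0667
Δt = γΔt₀ = 1.0667 × 95 = 101.3 years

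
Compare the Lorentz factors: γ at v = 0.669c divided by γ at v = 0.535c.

γ₁ = 1/√(1 - 0.669²) = 1.3454
γ₂ = 1/√(1 - 0.535²) = 1.1836
γ₁/γ₂ = 1.3454/1.1836 = 1.137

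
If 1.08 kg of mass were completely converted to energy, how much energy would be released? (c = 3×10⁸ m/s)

Using E = mc²:
c² = (3×10⁸)² = 9×10¹⁶ m²/s²
E = 1.08 × 9×10¹⁶ = 9.720×10¹⁶ J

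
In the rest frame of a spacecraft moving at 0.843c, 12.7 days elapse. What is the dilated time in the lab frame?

Proper time Δt₀ = 12.7 days
γ = 1/√(1 - 0.843²) = 1.859
Δt = γΔt₀ = 1.859 × 12.7 = 23.61 days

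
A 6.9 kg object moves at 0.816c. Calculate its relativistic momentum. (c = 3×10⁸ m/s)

γ = 1/√(1 - 0.816²) = 1.730
v = 0.816 × 3×10⁸ = 2.448×10⁸ m/s
p = γmv = 1.730 × 6.9 × 2.448×10⁸ = 2.922×10⁹ kg·m/s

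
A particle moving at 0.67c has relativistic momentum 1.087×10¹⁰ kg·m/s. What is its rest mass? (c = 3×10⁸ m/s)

γ = 1/√(1 - 0.67²) = 1.347
v = 0.67 × 3×10⁸ = 2.010×10⁸ m/s
m = p/(γv) = 1.087×10¹⁰/(1.347 × 2.010×10⁸) = 40.15 kg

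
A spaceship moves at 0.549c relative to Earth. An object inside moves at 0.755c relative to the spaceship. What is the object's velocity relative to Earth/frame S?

u = (u' + v)/(1 + u'v/c²)
Numerator: 0.755 + 0.549 = 1.304
Denominator: 1 + 0.414495 = 1.414495
u = 1.304/1.414495 = 0.9219c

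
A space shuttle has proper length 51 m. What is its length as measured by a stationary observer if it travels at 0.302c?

Proper length L₀ = 51 m
γ = 1/√(1 - 0.302²) = 1.049
L = L₀/γ = 51/1.049 = 48.62 m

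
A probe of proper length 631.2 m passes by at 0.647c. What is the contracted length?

Proper length L₀ = 631.2 m
γ = 1/√(1 - 0.647²) = 1.3115
L = L₀/γ = 631.2/1.3115 = 481.3 m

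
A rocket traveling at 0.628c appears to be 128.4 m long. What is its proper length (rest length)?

Contracted length L = 128.4 m
γ = 1/√(1 - 0.628²) = 1.285
L₀ = γL = 1.285 × 128.4 = 165.0 m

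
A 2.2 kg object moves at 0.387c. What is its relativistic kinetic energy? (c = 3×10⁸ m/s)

γ = 1/√(1 - 0.387²) = 1.0845
γ - 1 = 0.08450
KE = (γ-1)mc² = 0.08450 × 2.2 × (3×10⁸)² = 1.673×10¹⁶ J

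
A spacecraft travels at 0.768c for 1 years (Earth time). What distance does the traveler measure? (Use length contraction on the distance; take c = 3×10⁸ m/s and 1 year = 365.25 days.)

Earth distance: d = v × t = 0.768c × 1 yr = 7.2709×10¹⁵ m
γ = 1.5614
d' = d/γ = 7.2709×10¹⁵/1.5614 = 4.657×10¹⁵ m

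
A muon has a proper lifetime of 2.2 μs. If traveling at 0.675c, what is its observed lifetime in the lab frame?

Proper lifetime τ₀ = 2.2 μs
γ = 1/√(1 - 0.675²) = 1.3553
τ = γτ₀ = 1.3553 × 2.2 μs = 2.982 μs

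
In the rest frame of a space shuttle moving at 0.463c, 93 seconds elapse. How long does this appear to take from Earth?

Proper time Δt₀ = 93 seconds
γ = 1/√(1 - 0.463²) = 1.128
Δt = γΔt₀ = 1.128 × 93 = 104.9 seconds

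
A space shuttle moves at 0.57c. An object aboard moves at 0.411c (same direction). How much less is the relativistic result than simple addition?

Classical: u' + v = 0.411 + 0.57 = 0.981c
Relativistic: u = (0.411 + 0.57)/(1 + 0.23427) = 0.981/1.23427 = 0.7948c
Difference: 0.981 - 0.7948 = 0.1862c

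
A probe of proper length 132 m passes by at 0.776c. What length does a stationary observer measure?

Proper length L₀ = 132 m
γ = 1/√(1 - 0.776²) = 1.58546
L = L₀/γ = 132/1.58546 = 83.26 m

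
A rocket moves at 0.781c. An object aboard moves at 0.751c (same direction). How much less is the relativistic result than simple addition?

Classical: u' + v = 0.751 + 0.781 = 1.532c
Relativistic: u = (0.751 + 0.781)/(1 + 0.586531) = 1.532/1.586531 = 0.9656c
Difference: 1.532 - 0.9656 = 0.5664c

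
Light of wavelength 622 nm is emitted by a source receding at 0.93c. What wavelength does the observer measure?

β = 0.93
Wavelength Doppler factor = √(1.93/0.07) = √(27.57) = 5.251
λ_obs = 622 × 5.251 = 3266 nm (redshift)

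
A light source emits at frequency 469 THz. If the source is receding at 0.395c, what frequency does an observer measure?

β = v/c = 0.395
(1-β)/(1+β) = 0.605/1.395 = 0.4337
Doppler factor = √(0.4337) = 0.6586
f_obs = 469 × 0.6586 = 308.9 THz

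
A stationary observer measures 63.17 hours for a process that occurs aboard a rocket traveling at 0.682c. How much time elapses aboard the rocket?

Dilated time Δt = 63.17 hours
γ = 1/√(1 - 0.682²) = 1.3673
Δt₀ = Δt/γ = 63.17/1.3673 = 46.20 hours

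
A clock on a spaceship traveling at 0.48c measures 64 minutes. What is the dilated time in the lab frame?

Proper time Δt₀ = 64 minutes
γ = 1/√(1 - 0.48²) = 1.1399
Δt = γΔt₀ = 1.1399 × 64 = 72.95 minutes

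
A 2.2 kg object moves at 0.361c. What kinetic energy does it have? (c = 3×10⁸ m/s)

γ = 1/√(1 - 0.361²) = 1.07231
γ - 1 = 0.07231
KE = (γ-1)mc² = 0.07231 × 2.2 × (3×10⁸)² = 1.432×10¹⁶ J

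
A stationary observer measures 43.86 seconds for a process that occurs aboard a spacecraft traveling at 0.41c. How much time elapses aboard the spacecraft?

Dilated time Δt = 43.86 seconds
γ = 1/√(1 - 0.41²) = 1.0964
Δt₀ = Δt/γ = 43.86/1.0964 = 40.00 seconds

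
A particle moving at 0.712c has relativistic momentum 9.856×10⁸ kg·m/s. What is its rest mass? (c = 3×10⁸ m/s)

γ = 1/√(1 - 0.712²) = 1.424
v = 0.712 × 3×10⁸ = 2.136×10⁸ m/s
m = p/(γv) = 9.856×10⁸/(1.424 × 2.136×10⁸) = 3.240 kg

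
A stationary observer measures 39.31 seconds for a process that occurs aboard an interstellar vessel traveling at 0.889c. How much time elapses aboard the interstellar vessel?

Dilated time Δt = 39.31 seconds
γ = 1/√(1 - 0.889²) = 2.184
Δt₀ = Δt/γ = 39.31/2.184 = 18.00 seconds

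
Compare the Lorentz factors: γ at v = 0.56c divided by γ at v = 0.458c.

γ₁ = 1/√(1 - 0.56²) = 1.207
γ₂ = 1/√(1 - 0.458²) = 1.125
γ₁/γ₂ = 1.207/1.125 = 1.073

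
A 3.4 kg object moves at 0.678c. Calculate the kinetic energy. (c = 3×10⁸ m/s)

γ = 1/√(1 - 0.678²) = 1.3604
γ - 1 = 0.3604
KE = (γ-1)mc² = 0.3604 × 3.4 × (3×10⁸)² = 1.103×10¹⁷ J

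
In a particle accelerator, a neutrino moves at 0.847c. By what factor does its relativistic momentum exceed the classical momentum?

p_rel = γmv, p_class = mv
Ratio = γ = 1/√(1 - 0.847²)
= 1/√(0.282591) = 1.881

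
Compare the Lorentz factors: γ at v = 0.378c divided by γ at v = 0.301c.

γ₁ = 1/√(1 - 0.378²) = 1.080
γ₂ = 1/√(1 - 0.301²) = 1.049
γ₁/γ₂ = 1.080/1.049 = 1.030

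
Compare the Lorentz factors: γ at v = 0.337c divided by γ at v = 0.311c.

γ₁ = 1/√(1 - 0.337²) = 1.0621
γ₂ = 1/√(1 - 0.311²) = 1.0522
γ₁/γ₂ = 1.0621/1.0522 = 1.009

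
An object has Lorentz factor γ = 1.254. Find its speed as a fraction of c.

From γ = 1/√(1 - v²/c²):
1/γ² = 1/1.254² = 0.6359
v²/c² = 1 - 0.6359 = 0.3641
v/c = √(0.3641) = 0.6034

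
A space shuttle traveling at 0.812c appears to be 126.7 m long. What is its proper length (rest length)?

Contracted length L = 126.7 m
γ = 1/√(1 - 0.812²) = 1.7133
L₀ = γL = 1.7133 × 126.7 = 217.1 m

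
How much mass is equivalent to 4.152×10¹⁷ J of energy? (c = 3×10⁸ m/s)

From E = mc², we get m = E/c²
c² = (3×10⁸)² = 9×10¹⁶ m²/s²
m = 4.152×10¹⁷ / 9×10¹⁶ = 4.613 kg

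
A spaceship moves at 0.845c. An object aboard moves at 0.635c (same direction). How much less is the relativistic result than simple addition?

Classical: u' + v = 0.635 + 0.845 = 1.48c
Relativistic: u = (0.635 + 0.845)/(1 + 0.536575) = 1.48/1.536575 = 0.9632c
Difference: 1.48 - 0.9632 = 0.5168c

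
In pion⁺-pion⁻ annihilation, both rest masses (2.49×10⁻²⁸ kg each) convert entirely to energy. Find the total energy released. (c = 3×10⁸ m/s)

Both particles have the same rest mass, so total mass = 2m
E = 2m·c² = 2 × 2.49×10⁻²⁸ × (3×10⁸)²
= 2 × 2.49×10⁻²⁸ × 9×10¹⁶
= 4.482×10⁻¹¹ J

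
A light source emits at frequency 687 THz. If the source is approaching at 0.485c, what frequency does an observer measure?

β = v/c = 0.485
(1+β)/(1-β) = 1.485/0.515 = 2.883
Doppler factor = √(2.883) = 1.698
f_obs = 687 × 1.698 = 1167 THz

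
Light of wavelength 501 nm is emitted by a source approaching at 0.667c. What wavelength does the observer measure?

β = 0.667
Wavelength Doppler factor = √(0.333/1.667) = √(0.19976) = 0.4469
λ_obs = 501 × 0.4469 = 223.9 nm (blueshift)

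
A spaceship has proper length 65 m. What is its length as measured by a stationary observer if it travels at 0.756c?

Proper length L₀ = 65 m
γ = 1/√(1 - 0.756²) = 1.5277
L = L₀/γ = 65/1.5277 = 42.55 m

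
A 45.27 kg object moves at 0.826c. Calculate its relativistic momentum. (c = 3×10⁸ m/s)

γ = 1/√(1 - 0.826²) = 1.774
v = 0.826 × 3×10⁸ = 2.478×10⁸ m/s
p = γmv = 1.774 × 45.27 × 2.478×10⁸ = 1.990×10¹⁰ kg·m/s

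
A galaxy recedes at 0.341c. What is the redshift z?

β = 0.341
(1+β)/(1-β) = 1.341/0.659 = 2.035
√(2.035) = 1.4265
z = 1.4265 - 1 = 0.4265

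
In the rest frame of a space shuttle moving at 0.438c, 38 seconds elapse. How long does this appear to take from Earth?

Proper time Δt₀ = 38 seconds
γ = 1/√(1 - 0.438²) = 1.1124
Δt = γΔt₀ = 1.1124 × 38 = 42.27 seconds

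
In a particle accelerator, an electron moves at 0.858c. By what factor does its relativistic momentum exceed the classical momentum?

p_rel = γmv, p_class = mv
Ratio = γ = 1/√(1 - 0.858²)
= 1/√(0.263836) = 1.947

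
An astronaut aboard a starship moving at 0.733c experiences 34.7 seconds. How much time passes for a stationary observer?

Proper time Δt₀ = 34.7 seconds
γ = 1/√(1 - 0.733²) = 1.470
Δt = γΔt₀ = 1.470 × 34.7 = 51.01 seconds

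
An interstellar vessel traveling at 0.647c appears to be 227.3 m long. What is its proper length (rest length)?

Contracted length L = 227.3 m
γ = 1/√(1 - 0.647²) = 1.3115
L₀ = γL = 1.3115 × 227.3 = 298.1 m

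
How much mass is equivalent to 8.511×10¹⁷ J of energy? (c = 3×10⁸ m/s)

From E = mc², we get m = E/c²
c² = (3×10⁸)² = 9×10¹⁶ m²/s²
m = 8.511×10¹⁷ / 9×10¹⁶ = 9.457 kg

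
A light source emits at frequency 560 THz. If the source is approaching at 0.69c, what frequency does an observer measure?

β = v/c = 0.69
(1+β)/(1-β) = 1.69/0.31 = 5.452
Doppler factor = √(5.452) = 2.335
f_obs = 560 × 2.335 = 1308 THz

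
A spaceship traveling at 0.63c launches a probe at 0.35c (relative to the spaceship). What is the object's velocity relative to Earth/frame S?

u = (u' + v)/(1 + u'v/c²)
Numerator: 0.35 + 0.63 = 0.98
Denominator: 1 + 0.2205 = 1.2205
u = 0.98/1.2205 = 0.8029c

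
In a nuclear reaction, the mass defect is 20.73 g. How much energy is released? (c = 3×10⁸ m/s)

Convert mass defect: Δm = 20.73 g = 0.02073 kg
E = Δm·c² = 0.02073 × (3×10⁸)²
= 0.02073 × 9×10¹⁶ = 1.866×10¹⁵ J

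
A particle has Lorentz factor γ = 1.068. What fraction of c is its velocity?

From γ = 1/√(1 - v²/c²):
1/γ² = 1/1.068² = 0.8767
v²/c² = 1 - 0.8767 = 0.1233
v/c = √(0.1233) = 0.3511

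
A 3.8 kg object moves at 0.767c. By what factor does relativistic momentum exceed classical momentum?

p_rel = γmv, p_class = mv
Ratio = γ = 1/√(1 - 0.767²) = 1.558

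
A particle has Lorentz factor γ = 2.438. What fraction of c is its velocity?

From γ = 1/√(1 - v²/c²):
1/γ² = 1/2.438² = 0.1682
v²/c² = 1 - 0.1682 = 0.8318
v/c = √(0.8318) = 0.9120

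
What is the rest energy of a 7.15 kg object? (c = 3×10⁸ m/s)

c² = (3×10⁸)² = 9.000×10¹⁶ m²/s²
E₀ = mc² = 7.15 × 9.000×10¹⁶ = 6.435×10¹⁷ J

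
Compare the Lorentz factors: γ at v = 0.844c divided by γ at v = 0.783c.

γ₁ = 1/√(1 - 0.844²) = 1.8645
γ₂ = 1/√(1 - 0.783²) = 1.6077
γ₁/γ₂ = 1.8645/1.6077 = 1.160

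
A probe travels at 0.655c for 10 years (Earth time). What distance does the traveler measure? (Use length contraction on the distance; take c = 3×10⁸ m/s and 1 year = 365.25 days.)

Earth distance: d = v × t = 0.655c × 10 yr = 6.2011×10¹⁶ m
γ = 1.3234
d' = d/γ = 6.2011×10¹⁶/1.3234 = 4.686×10¹⁶ m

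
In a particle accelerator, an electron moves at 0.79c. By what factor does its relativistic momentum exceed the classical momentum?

p_rel = γmv, p_class = mv
Ratio = γ = 1/√(1 - 0.79²)
= 1/√(0.3759) = 1.631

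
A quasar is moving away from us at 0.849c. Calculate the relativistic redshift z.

β = 0.849
(1+β)/(1-β) = 1.849/0.151 = 12.245
√(12.245) = 3.499
z = 3.499 - 1 = 2.499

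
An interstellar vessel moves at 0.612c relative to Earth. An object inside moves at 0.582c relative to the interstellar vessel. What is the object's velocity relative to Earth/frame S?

u = (u' + v)/(1 + u'v/c²)
Numerator: 0.582 + 0.612 = 1.194
Denominator: 1 + 0.356184 = 1.356184
u = 1.194/1.356184 = 0.8804c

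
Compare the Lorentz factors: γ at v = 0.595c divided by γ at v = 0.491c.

γ₁ = 1/√(1 - 0.595²) = 1.244
γ₂ = 1/√(1 - 0.491²) = 1.148
γ₁/γ₂ = 1.244/1.148 = 1.084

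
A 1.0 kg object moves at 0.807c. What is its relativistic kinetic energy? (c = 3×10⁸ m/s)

γ = 1/√(1 - 0.807²) = 1.6933
γ - 1 = 0.6933
KE = (γ-1)mc² = 0.6933 × 1.0 × (3×10⁸)² = 6.240×10¹⁶ J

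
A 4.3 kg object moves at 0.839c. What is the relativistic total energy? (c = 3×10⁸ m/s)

γ = 1/√(1 - 0.839²) = 1.8378
mc² = 4.3 × (3×10⁸)² = 3.870×10¹⁷ J
E = γmc² = 1.8378 × 3.870×10¹⁷ = 7.112×10¹⁷ J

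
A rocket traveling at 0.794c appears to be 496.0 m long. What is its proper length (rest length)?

Contracted length L = 496.0 m
γ = 1/√(1 - 0.794²) = 1.645
L₀ = γL = 1.645 × 496.0 = 815.9 m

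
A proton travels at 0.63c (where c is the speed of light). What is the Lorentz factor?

v/c = 0.63, so (v/c)² = 0.3969
1 - (v/c)² = 0.6031
γ = 1/√(0.6031) = 1.288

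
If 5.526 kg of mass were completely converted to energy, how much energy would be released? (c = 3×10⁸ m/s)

Using E = mc²:
c² = (3×10⁸)² = 9×10¹⁶ m²/s²
E = 5.526 × 9×10¹⁶ = 4.973×10¹⁷ J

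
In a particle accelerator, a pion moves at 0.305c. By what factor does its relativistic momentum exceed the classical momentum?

p_rel = γmv, p_class = mv
Ratio = γ = 1/√(1 - 0.305²)
= 1/√(0.906975) = 1.050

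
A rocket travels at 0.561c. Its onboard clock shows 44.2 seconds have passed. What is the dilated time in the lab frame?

Proper time Δt₀ = 44.2 seconds
γ = 1/√(1 - 0.561²) = 1.208
Δt = γΔt₀ = 1.208 × 44.2 = 53.39 seconds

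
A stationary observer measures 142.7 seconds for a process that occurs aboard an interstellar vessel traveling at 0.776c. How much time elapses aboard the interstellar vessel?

Dilated time Δt = 142.7 seconds
γ = 1/√(1 - 0.776²) = 1.58546
Δt₀ = Δt/γ = 142.7/1.58546 = 90.01 seconds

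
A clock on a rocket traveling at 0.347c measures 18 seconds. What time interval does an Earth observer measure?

Proper time Δt₀ = 18 seconds
γ = 1/√(1 - 0.347²) = 1.066
Δt = γΔt₀ = 1.066 × 18 = 19.19 seconds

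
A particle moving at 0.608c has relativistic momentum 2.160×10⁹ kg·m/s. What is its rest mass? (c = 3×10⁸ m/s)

γ = 1/√(1 - 0.608²) = 1.2595
v = 0.608 × 3×10⁸ = 1.824×10⁸ m/s
m = p/(γv) = 2.160×10⁹/(1.2595 × 1.824×10⁸) = 9.402 kg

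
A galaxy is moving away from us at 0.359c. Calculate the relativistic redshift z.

β = 0.359
(1+β)/(1-β) = 1.359/0.641 = 2.1201
√(2.1201) = 1.4561
z = 1.4561 - 1 = 0.4561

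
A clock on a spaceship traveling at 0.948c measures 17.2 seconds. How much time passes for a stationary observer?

Proper time Δt₀ = 17.2 seconds
γ = 1/√(1 - 0.948²) = 3.142
Δt = γΔt₀ = 3.142 × 17.2 = 54.04 seconds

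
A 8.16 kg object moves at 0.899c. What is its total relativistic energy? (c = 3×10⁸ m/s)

γ = 1/√(1 - 0.899²) = 2.283
mc² = 8.16 × (3×10⁸)² = 7.344×10¹⁷ J
E = γmc² = 2.283 × 7.344×10¹⁷ = 1.677×10¹⁸ J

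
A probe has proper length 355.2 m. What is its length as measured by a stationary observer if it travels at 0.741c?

Proper length L₀ = 355.2 m
γ = 1/√(1 - 0.741²) = 1.489
L = L₀/γ = 355.2/1.489 = 238.5 m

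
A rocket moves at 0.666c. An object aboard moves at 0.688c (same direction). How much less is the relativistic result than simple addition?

Classical: u' + v = 0.688 + 0.666 = 1.354c
Relativistic: u = (0.688 + 0.666)/(1 + 0.458208) = 1.354/1.458208 = 0.9285c
Difference: 1.354 - 0.9285 = 0.4255c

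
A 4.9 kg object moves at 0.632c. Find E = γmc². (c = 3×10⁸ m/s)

γ = 1/√(1 - 0.632²) = 1.2904
mc² = 4.9 × (3×10⁸)² = 4.410×10¹⁷ J
E = γmc² = 1.2904 × 4.410×10¹⁷ = 5.691×10¹⁷ J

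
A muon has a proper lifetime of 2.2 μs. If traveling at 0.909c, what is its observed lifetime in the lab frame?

Proper lifetime τ₀ = 2.2 μs
γ = 1/√(1 - 0.909²) = 2.399
τ = γτ₀ = 2.399 × 2.2 μs = 5.278 μs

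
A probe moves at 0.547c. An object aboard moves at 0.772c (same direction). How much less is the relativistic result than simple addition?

Classical: u' + v = 0.772 + 0.547 = 1.319c
Relativistic: u = (0.772 + 0.547)/(1 + 0.422284) = 1.319/1.422284 = 0.9274c
Difference: 1.319 - 0.9274 = 0.3916c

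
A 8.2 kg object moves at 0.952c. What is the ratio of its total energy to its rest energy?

E = γmc², E₀ = mc²
E/E₀ = γ = 1/√(1 - 0.952²) = 3.267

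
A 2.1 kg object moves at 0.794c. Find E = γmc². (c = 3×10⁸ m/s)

γ = 1/√(1 - 0.794²) = 1.645
mc² = 2.1 × (3×10⁸)² = 1.890×10¹⁷ J
E = γmc² = 1.645 × 1.890×10¹⁷ = 3.109×10¹⁷ J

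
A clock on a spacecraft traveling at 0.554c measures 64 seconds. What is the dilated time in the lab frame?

Proper time Δt₀ = 64 seconds
γ = 1/√(1 - 0.554²) = 1.2012
Δt = γΔt₀ = 1.2012 × 64 = 76.88 seconds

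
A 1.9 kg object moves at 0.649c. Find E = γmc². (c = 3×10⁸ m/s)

γ = 1/√(1 - 0.649²) = 1.3144
mc² = 1.9 × (3×10⁸)² = 1.710×10¹⁷ J
E = γmc² = 1.3144 × 1.710×10¹⁷ = 2.248×10¹⁷ J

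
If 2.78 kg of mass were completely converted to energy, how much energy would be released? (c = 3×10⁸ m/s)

Using E = mc²:
c² = (3×10⁸)² = 9×10¹⁶ m²/s²
E = 2.78 × 9×10¹⁶ = 2.502×10¹⁷ J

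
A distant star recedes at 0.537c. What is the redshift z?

β = 0.537
(1+β)/(1-β) = 1.537/0.463 = 3.320
√(3.320) = 1.822
z = 1.822 - 1 = 0.8220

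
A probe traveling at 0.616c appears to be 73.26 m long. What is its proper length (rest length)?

Contracted length L = 73.26 m
γ = 1/√(1 - 0.616²) = 1.2694
L₀ = γL = 1.2694 × 73.26 = 93.00 m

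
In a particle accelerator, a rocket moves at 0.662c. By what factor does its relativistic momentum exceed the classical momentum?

p_rel = γmv, p_class = mv
Ratio = γ = 1/√(1 - 0.662²)
= 1/√(0.561756) = 1.334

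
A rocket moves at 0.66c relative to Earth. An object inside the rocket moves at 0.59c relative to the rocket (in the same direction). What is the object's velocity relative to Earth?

u = (u' + v)/(1 + u'v/c²)
Numerator: 0.59 + 0.66 = 1.25
Denominator: 1 + 0.3894 = 1.3894
u = 1.25/1.3894 = 0.8997c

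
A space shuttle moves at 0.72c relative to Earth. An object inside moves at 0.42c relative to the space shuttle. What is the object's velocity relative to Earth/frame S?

u = (u' + v)/(1 + u'v/c²)
Numerator: 0.42 + 0.72 = 1.14
Denominator: 1 + 0.3024 = 1.3024
u = 1.14/1.3024 = 0.8753c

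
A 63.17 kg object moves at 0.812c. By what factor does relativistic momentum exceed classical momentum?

p_rel = γmv, p_class = mv
Ratio = γ = 1/√(1 - 0.812²) = 1.713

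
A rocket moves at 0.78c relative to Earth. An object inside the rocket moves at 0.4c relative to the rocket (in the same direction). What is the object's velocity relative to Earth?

u = (u' + v)/(1 + u'v/c²)
Numerator: 0.4 + 0.78 = 1.18
Denominator: 1 + 0.312 = 1.312
u = 1.18/1.312 = 0.8994c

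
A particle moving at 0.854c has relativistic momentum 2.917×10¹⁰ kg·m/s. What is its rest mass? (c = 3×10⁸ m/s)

γ = 1/√(1 - 0.854²) = 1.922
v = 0.854 × 3×10⁸ = 2.562×10⁸ m/s
m = p/(γv) = 2.917×10¹⁰/(1.922 × 2.562×10⁸) = 59.24 kg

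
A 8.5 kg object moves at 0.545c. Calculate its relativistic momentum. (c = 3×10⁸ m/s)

γ = 1/√(1 - 0.545²) = 1.193
v = 0.545 × 3×10⁸ = 1.635×10⁸ m/s
p = γmv = 1.193 × 8.5 × 1.635×10⁸ = 1.658×10⁹ kg·m/s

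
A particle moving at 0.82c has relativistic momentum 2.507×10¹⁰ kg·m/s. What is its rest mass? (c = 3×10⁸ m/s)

γ = 1/√(1 - 0.82²) = 1.747
v = 0.82 × 3×10⁸ = 2.460×10⁸ m/s
m = p/(γv) = 2.507×10¹⁰/(1.747 × 2.460×10⁸) = 58.33 kg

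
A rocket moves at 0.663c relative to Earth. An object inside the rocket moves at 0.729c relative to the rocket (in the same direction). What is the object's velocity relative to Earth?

u = (u' + v)/(1 + u'v/c²)
Numerator: 0.729 + 0.663 = 1.392
Denominator: 1 + 0.483327 = 1.483327
u = 1.392/1.483327 = 0.9384c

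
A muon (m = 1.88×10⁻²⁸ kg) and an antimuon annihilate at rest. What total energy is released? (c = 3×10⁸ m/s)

Both particles have the same rest mass, so total mass = 2m
E = 2m·c² = 2 × 1.88×10⁻²⁸ × (3×10⁸)²
= 2 × 1.88×10⁻²⁸ × 9×10¹⁶
= 3.384×10⁻¹¹ J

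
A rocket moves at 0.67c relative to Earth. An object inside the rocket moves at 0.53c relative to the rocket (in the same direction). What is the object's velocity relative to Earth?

u = (u' + v)/(1 + u'v/c²)
Numerator: 0.53 + 0.67 = 1.2
Denominator: 1 + 0.3551 = 1.3551
u = 1.2/1.3551 = 0.8855c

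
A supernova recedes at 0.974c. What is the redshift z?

β = 0.974
(1+β)/(1-β) = 1.974/0.026 = 75.92
√(75.92) = 8.713
z = 8.713 - 1 = 7.713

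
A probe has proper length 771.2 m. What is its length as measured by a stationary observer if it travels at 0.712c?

Proper length L₀ = 771.2 m
γ = 1/√(1 - 0.712²) = 1.4241
L = L₀/γ = 771.2/1.4241 = 541.5 m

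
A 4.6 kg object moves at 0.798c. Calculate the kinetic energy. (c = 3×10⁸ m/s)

γ = 1/√(1 - 0.798²) = 1.6593
γ - 1 = 0.6593
KE = (γ-1)mc² = 0.6593 × 4.6 × (3×10⁸)² = 2.730×10¹⁷ J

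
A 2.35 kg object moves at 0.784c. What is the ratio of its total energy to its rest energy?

E = γmc², E₀ = mc²
E/E₀ = γ = 1/√(1 - 0.784²) = 1.611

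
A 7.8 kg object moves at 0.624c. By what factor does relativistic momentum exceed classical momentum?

p_rel = γmv, p_class = mv
Ratio = γ = 1/√(1 - 0.624²) = 1.280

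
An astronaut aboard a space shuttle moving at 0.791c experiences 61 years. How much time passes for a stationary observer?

Proper time Δt₀ = 61 years
γ = 1/√(1 - 0.791²) = 1.6345
Δt = γΔt₀ = 1.6345 × 61 = 99.70 years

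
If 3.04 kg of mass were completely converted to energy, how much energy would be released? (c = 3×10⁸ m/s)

Using E = mc²:
c² = (3×10⁸)² = 9×10¹⁶ m²/s²
E = 3.04 × 9×10¹⁶ = 2.736×10¹⁷ J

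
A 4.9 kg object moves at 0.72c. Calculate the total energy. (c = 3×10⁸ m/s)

γ = 1/√(1 - 0.72²) = 1.441
mc² = 4.9 × (3×10⁸)² = 4.410×10¹⁷ J
E = γmc² = 1.441 × 4.410×10¹⁷ = 6.355×10¹⁷ J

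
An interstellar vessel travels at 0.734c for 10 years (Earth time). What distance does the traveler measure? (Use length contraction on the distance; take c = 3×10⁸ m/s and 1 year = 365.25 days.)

Earth distance: d = v × t = 0.734c × 10 yr = 6.94898×10¹⁶ m
γ = 1.47243
d' = d/γ = 6.94898×10¹⁶/1.47243 = 4.719×10¹⁶ m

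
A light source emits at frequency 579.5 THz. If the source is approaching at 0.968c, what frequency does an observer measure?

β = v/c = 0.968
(1+β)/(1-β) = 1.968/0.032 = 61.50
Doppler factor = √(61.50) = 7.8422
f_obs = 579.5 × 7.8422 = 4545 THz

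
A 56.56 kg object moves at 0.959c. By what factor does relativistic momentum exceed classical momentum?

p_rel = γmv, p_class = mv
Ratio = γ = 1/√(1 - 0.959²) = 3.529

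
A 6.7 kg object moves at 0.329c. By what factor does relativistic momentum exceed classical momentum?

p_rel = γmv, p_class = mv
Ratio = γ = 1/√(1 - 0.329²) = 1.059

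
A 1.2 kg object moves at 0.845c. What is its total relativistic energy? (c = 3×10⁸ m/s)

γ = 1/√(1 - 0.845²) = 1.870
mc² = 1.2 × (3×10⁸)² = 1.080×10¹⁷ J
E = γmc² = 1.870 × 1.080×10¹⁷ = 2.020×10¹⁷ J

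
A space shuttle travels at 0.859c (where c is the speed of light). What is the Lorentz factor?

v/c = 0.859, so (v/c)² = 0.737881
1 - (v/c)² = 0.262119
γ = 1/√(0.262119) = 1.953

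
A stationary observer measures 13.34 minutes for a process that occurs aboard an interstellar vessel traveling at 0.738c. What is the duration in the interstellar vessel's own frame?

Dilated time Δt = 13.34 minutes
γ = 1/√(1 - 0.738²) = 1.4819
Δt₀ = Δt/γ = 13.34/1.4819 = 9.002 minutes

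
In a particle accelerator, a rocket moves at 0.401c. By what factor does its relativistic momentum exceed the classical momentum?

p_rel = γmv, p_class = mv
Ratio = γ = 1/√(1 - 0.401²)
= 1/√(0.839199) = 1.092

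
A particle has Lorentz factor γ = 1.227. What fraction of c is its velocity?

From γ = 1/√(1 - v²/c²):
1/γ² = 1/1.227² = 0.6642
v²/c² = 1 - 0.6642 = 0.3358
v/c = √(0.3358) = 0.5795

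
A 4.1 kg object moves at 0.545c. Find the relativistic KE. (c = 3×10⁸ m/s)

γ = 1/√(1 - 0.545²) = 1.1927
γ - 1 = 0.1927
KE = (γ-1)mc² = 0.1927 × 4.1 × (3×10⁸)² = 7.111×10¹⁶ J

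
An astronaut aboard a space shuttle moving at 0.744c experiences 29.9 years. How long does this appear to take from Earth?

Proper time Δt₀ = 29.9 years
γ = 1/√(1 - 0.744²) = 1.4966
Δt = γΔt₀ = 1.4966 × 29.9 = 44.75 years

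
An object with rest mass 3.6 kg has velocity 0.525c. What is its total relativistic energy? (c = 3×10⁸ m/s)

γ = 1/√(1 - 0.525²) = 1.175
mc² = 3.6 × (3×10⁸)² = 3.240×10¹⁷ J
E = γmc² = 1.175 × 3.240×10¹⁷ = 3.807×10¹⁷ J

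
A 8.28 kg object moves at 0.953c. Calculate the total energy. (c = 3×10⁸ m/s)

γ = 1/√(1 - 0.953²) = 3.301
mc² = 8.28 × (3×10⁸)² = 7.452×10¹⁷ J
E = γmc² = 3.301 × 7.452×10¹⁷ = 2.460×10¹⁸ J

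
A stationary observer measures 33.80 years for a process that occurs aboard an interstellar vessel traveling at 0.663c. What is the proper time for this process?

Dilated time Δt = 33.80 years
γ = 1/√(1 - 0.663²) = 1.336
Δt₀ = Δt/γ = 33.80/1.336 = 25.30 years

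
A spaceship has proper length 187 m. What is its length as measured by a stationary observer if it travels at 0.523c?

Proper length L₀ = 187 m
γ = 1/√(1 - 0.523²) = 1.173
L = L₀/γ = 187/1.173 = 159.4 m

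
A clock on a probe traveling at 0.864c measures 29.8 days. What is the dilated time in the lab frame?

Proper time Δt₀ = 29.8 days
γ = 1/√(1 - 0.864²) = 1.9861
Δt = γΔt₀ = 1.9861 × 29.8 = 59.19 days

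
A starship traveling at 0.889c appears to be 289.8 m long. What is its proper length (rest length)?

Contracted length L = 289.8 m
γ = 1/√(1 - 0.889²) = 2.184
L₀ = γL = 2.184 × 289.8 = 632.9 m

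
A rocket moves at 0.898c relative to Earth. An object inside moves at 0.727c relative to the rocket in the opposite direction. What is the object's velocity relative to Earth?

Object's velocity in rocket frame is u' = -0.727c
u = (u' + v)/(1 + u'v/c²) = (v - 0.727)/(1 - 0.727·v/c²)
Numerator: 0.898 - 0.727 = 0.171
Denominator: 1 - 0.652846 = 0.347154
u = 0.171/0.347154 = 0.4926c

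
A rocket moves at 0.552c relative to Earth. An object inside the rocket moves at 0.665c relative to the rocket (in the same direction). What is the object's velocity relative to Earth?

u = (u' + v)/(1 + u'v/c²)
Numerator: 0.665 + 0.552 = 1.217
Denominator: 1 + 0.36708 = 1.36708
u = 1.217/1.36708 = 0.8902c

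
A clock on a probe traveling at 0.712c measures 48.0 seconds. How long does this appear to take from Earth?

Proper time Δt₀ = 48.0 seconds
γ = 1/√(1 - 0.712²) = 1.4241
Δt = γΔt₀ = 1.4241 × 48.0 = 68.36 seconds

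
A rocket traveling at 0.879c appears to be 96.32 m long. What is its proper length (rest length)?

Contracted length L = 96.32 m
γ = 1/√(1 - 0.879²) = 2.097
L₀ = γL = 2.097 × 96.32 = 202.0 m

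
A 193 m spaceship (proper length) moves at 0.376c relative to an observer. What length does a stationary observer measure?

Proper length L₀ = 193 m
γ = 1/√(1 - 0.376²) = 1.0792
L = L₀/γ = 193/1.0792 = 178.8 m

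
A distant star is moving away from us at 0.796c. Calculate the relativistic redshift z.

β = 0.796
(1+β)/(1-β) = 1.796/0.204 = 8.804
√(8.804) = 2.967
z = 2.967 - 1 = 1.967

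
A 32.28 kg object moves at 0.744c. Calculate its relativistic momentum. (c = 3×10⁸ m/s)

γ = 1/√(1 - 0.744²) = 1.4966
v = 0.744 × 3×10⁸ = 2.232×10⁸ m/s
p = γmv = 1.4966 × 32.28 × 2.232×10⁸ = 1.078×10¹⁰ kg·m/s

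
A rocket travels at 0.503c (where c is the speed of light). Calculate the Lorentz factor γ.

v/c = 0.503, so (v/c)² = 0.253009
1 - (v/c)² = 0.746991
γ = 1/√(0.746991) = 1.157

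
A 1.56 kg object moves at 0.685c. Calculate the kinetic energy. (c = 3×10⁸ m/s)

γ = 1/√(1 - 0.685²) = 1.3726
γ - 1 = 0.3726
KE = (γ-1)mc² = 0.3726 × 1.56 × (3×10⁸)² = 5.231×10¹⁶ J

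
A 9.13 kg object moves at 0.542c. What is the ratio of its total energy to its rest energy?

E = γmc², E₀ = mc²
E/E₀ = γ = 1/√(1 - 0.542²) = 1.190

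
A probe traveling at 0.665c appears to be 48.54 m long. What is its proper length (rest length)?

Contracted length L = 48.54 m
γ = 1/√(1 - 0.665²) = 1.33897
L₀ = γL = 1.33897 × 48.54 = 64.99 m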